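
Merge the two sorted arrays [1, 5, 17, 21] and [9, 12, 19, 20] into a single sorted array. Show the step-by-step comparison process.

Merging process:

Compare 1 vs 9: take 1 from left. Merged: [1]
Compare 5 vs 9: take 5 from left. Merged: [1, 5]
Compare 17 vs 9: take 9 from right. Merged: [1, 5, 9]
Compare 17 vs 12: take 12 from right. Merged: [1, 5, 9, 12]
Compare 17 vs 19: take 17 from left. Merged: [1, 5, 9, 12, 17]
Compare 21 vs 19: take 19 from right. Merged: [1, 5, 9, 12, 17, 19]
Compare 21 vs 20: take 20 from right. Merged: [1, 5, 9, 12, 17, 19, 20]
Append remaining from left: [21]. Merged: [1, 5, 9, 12, 17, 19, 20, 21]

Final merged array: [1, 5, 9, 12, 17, 19, 20, 21]
Total comparisons: 7

The merged array is [1, 5, 9, 12, 17, 19, 20, 21], requiring 7 comparisons. The merge step runs in O(n) time where n is the total number of elements.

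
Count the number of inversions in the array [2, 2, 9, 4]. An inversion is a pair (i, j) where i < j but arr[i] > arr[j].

Finding inversions in [2, 2, 9, 4]:

(2, 3): arr[2]=9 > arr[3]=4

Total inversions: 1

The array has 1 inversion(s): (2,3). Each pair (i,j) satisfies i < j and arr[i] > arr[j].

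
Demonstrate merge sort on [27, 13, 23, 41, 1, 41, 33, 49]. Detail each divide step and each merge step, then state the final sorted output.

Merge sort trace:

Split: [27, 13, 23, 41, 1, 41, 33, 49] -> [27, 13, 23, 41] and [1, 41, 33, 49]
  Split: [27, 13, 23, 41] -> [27, 13] and [23, 41]
    Split: [27, 13] -> [27] and [13]
    Merge: [27] + [13] -> [13, 27]
    Split: [23, 41] -> [23] and [41]
    Merge: [23] + [41] -> [23, 41]
  Merge: [13, 27] + [23, 41] -> [13, 23, 27, 41]
  Split: [1, 41, 33, 49] -> [1, 41] and [33, 49]
    Split: [1, 41] -> [1] and [41]
    Merge: [1] + [41] -> [1, 41]
    Split: [33, 49] -> [33] and [49]
    Merge: [33] + [49] -> [33, 49]
  Merge: [1, 41] + [33, 49] -> [1, 33, 41, 49]
Merge: [13, 23, 27, 41] + [1, 33, 41, 49] -> [1, 13, 23, 27, 33, 41, 41, 49]

Final sorted array: [1, 13, 23, 27, 33, 41, 41, 49]

The merge sort proceeds by recursively splitting the array and merging sorted halves.
After all merges, the sorted array is [1, 13, 23, 27, 33, 41, 41, 49].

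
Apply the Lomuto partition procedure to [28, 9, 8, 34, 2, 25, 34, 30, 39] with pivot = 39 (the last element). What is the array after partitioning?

Lomuto partition with pivot = 39:

Initial array: [28, 9, 8, 34, 2, 25, 34, 30, 39]

arr[0]=28 <= 39: swap with position 0, array becomes [28, 9, 8, 34, 2, 25, 34, 30, 39]
arr[1]=9 <= 39: swap with position 1, array becomes [28, 9, 8, 34, 2, 25, 34, 30, 39]
arr[2]=8 <= 39: swap with position 2, array becomes [28, 9, 8, 34, 2, 25, 34, 30, 39]
arr[3]=34 <= 39: swap with position 3, array becomes [28, 9, 8, 34, 2, 25, 34, 30, 39]
arr[4]=2 <= 39: swap with position 4, array becomes [28, 9, 8, 34, 2, 25, 34, 30, 39]
arr[5]=25 <= 39: swap with position 5, array becomes [28, 9, 8, 34, 2, 25, 34, 30, 39]
arr[6]=34 <= 39: swap with position 6, array becomes [28, 9, 8, 34, 2, 25, 34, 30, 39]
arr[7]=30 <= 39: swap with position 7, array becomes [28, 9, 8, 34, 2, 25, 34, 30, 39]

Place pivot at position 8: [28, 9, 8, 34, 2, 25, 34, 30, 39]
Pivot position: 8

After partitioning with pivot 39, the array becomes [28, 9, 8, 34, 2, 25, 34, 30, 39]. The pivot is placed at index 8. All elements to the left of the pivot are <= 39, and all elements to the right are > 39.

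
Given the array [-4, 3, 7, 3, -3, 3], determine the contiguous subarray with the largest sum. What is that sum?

Using Kadane's algorithm on [-4, 3, 7, 3, -3, 3]:

Scanning through the array:
Position 1 (value 3): max_ending_here = 3, max_so_far = 3
Position 2 (value 7): max_ending_here = 10, max_so_far = 10
Position 3 (value 3): max_ending_here = 13, max_so_far = 13
Position 4 (value -3): max_ending_here = 10, max_so_far = 13
Position 5 (value 3): max_ending_here = 13, max_so_far = 13

Maximum subarray: [3, 7, 3]
Maximum sum: 13

The maximum subarray is [3, 7, 3] with sum 13. This subarray runs from index 1 to index 3.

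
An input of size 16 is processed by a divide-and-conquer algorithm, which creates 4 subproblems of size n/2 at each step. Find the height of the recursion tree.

For divide and conquer with division factor 2:

Problem sizes at each level:
Level 0: 16
Level 1: 8
Level 2: 4
Level 3: 2
Level 4: 1

The root is level 0 and the size-1 base case is level 4 (the tree spans levels 0 through 4, i.e. 5 levels counting the root), so the depth is the number of divisions: log_2(16) = 4

The recursion tree depth is log_2(16) = 4. At each level, the problem size is divided by 2, so it takes 4 divisions to reduce to a base case of size 1. The algorithm makes 4 recursive calls at each level.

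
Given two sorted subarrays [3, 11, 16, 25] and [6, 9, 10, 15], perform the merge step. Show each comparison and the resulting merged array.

Merging process:

Compare 3 vs 6: take 3 from left. Merged: [3]
Compare 11 vs 6: take 6 from right. Merged: [3, 6]
Compare 11 vs 9: take 9 from right. Merged: [3, 6, 9]
Compare 11 vs 10: take 10 from right. Merged: [3, 6, 9, 10]
Compare 11 vs 15: take 11 from left. Merged: [3, 6, 9, 10, 11]
Compare 16 vs 15: take 15 from right. Merged: [3, 6, 9, 10, 11, 15]
Append remaining from left: [16, 25]. Merged: [3, 6, 9, 10, 11, 15, 16, 25]

Final merged array: [3, 6, 9, 10, 11, 15, 16, 25]
Total comparisons: 6

The merged array is [3, 6, 9, 10, 11, 15, 16, 25], requiring 6 comparisons. The merge step runs in O(n) time where n is the total number of elements.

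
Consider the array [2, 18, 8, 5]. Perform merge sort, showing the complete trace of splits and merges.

Merge sort trace:

Split: [2, 18, 8, 5] -> [2, 18] and [8, 5]
  Split: [2, 18] -> [2] and [18]
  Merge: [2] + [18] -> [2, 18]
  Split: [8, 5] -> [8] and [5]
  Merge: [8] + [5] -> [5, 8]
Merge: [2, 18] + [5, 8] -> [2, 5, 8, 18]

Final sorted array: [2, 5, 8, 18]

The merge sort proceeds by recursively splitting the array and merging sorted halves.
After all merges, the sorted array is [2, 5, 8, 18].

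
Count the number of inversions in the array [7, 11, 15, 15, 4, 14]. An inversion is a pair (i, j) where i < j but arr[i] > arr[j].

Finding inversions in [7, 11, 15, 15, 4, 14]:

(0, 4): arr[0]=7 > arr[4]=4
(1, 4): arr[1]=11 > arr[4]=4
(2, 4): arr[2]=15 > arr[4]=4
(2, 5): arr[2]=15 > arr[5]=14
(3, 4): arr[3]=15 > arr[4]=4
(3, 5): arr[3]=15 > arr[5]=14

Total inversions: 6

The array has 6 inversion(s): (0,4), (1,4), (2,4), (2,5), (3,4), (3,5). Each pair (i,j) satisfies i < j and arr[i] > arr[j].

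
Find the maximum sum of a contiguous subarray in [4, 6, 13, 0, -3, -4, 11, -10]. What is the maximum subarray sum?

Using Kadane's algorithm on [4, 6, 13, 0, -3, -4, 11, -10]:

Scanning through the array:
Position 1 (value 6): max_ending_here = 10, max_so_far = 10
Position 2 (value 13): max_ending_here = 23, max_so_far = 23
Position 3 (value 0): max_ending_here = 23, max_so_far = 23
Position 4 (value -3): max_ending_here = 20, max_so_far = 23
Position 5 (value -4): max_ending_here = 16, max_so_far = 23
Position 6 (value 11): max_ending_here = 27, max_so_far = 27
Position 7 (value -10): max_ending_here = 17, max_so_far = 27

Maximum subarray: [4, 6, 13, 0, -3, -4, 11]
Maximum sum: 27

The maximum subarray is [4, 6, 13, 0, -3, -4, 11] with sum 27. This subarray runs from index 0 to index 6.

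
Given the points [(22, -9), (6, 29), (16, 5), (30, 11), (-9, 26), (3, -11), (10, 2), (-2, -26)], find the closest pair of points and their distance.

Computing all pairwise distances among 8 points:

d((22, -9), (6, 29)) = 41.2311
d((22, -9), (16, 5)) = 15.2315
d((22, -9), (30, 11)) = 21.5407
d((22, -9), (-9, 26)) = 46.7547
d((22, -9), (3, -11)) = 19.105
d((22, -9), (10, 2)) = 16.2788
d((22, -9), (-2, -26)) = 29.4109
d((6, 29), (16, 5)) = 26.0
d((6, 29), (30, 11)) = 30.0
d((6, 29), (-9, 26)) = 15.2971
d((6, 29), (3, -11)) = 40.1123
d((6, 29), (10, 2)) = 27.2947
d((6, 29), (-2, -26)) = 55.5788
d((16, 5), (30, 11)) = 15.2315
d((16, 5), (-9, 26)) = 32.6497
d((16, 5), (3, -11)) = 20.6155
d((16, 5), (10, 2)) = 6.7082 <-- minimum
d((16, 5), (-2, -26)) = 35.8469
d((30, 11), (-9, 26)) = 41.7852
d((30, 11), (3, -11)) = 34.8281
d((30, 11), (10, 2)) = 21.9317
d((30, 11), (-2, -26)) = 48.9183
d((-9, 26), (3, -11)) = 38.8973
d((-9, 26), (10, 2)) = 30.6105
d((-9, 26), (-2, -26)) = 52.469
d((3, -11), (10, 2)) = 14.7648
d((3, -11), (-2, -26)) = 15.8114
d((10, 2), (-2, -26)) = 30.4631

Closest pair: (16, 5) and (10, 2) with distance 6.7082

The closest pair is (16, 5) and (10, 2) with Euclidean distance 6.7082. For 8 points, brute-force pairwise comparison is shown above. For large n, the divide-and-conquer algorithm (sort by x, recurse on halves, check the dividing strip) achieves O(n log n).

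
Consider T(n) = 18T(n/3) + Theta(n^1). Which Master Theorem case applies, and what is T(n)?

Master Theorem for T(n) = 18T(n/3) + O(n^1):

a = 18, b = 3, c = 1
log_b(a) = log_3(18) = 2.6309

Case 1: c = 1 < log_3(18) = 2.6309
T(n) = O(n^(log_3 18))

For T(n) = 18T(n/3) + O(n^1): log_3(18) = 2.6309. This is Case 1 of the Master Theorem (c < log_b(a), work dominated by leaves), giving O(n^(log_3 18)).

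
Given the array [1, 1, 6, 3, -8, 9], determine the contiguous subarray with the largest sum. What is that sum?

Using Kadane's algorithm on [1, 1, 6, 3, -8, 9]:

Scanning through the array:
Position 1 (value 1): max_ending_here = 2, max_so_far = 2
Position 2 (value 6): max_ending_here = 8, max_so_far = 8
Position 3 (value 3): max_ending_here = 11, max_so_far = 11
Position 4 (value -8): max_ending_here = 3, max_so_far = 11
Position 5 (value 9): max_ending_here = 12, max_so_far = 12

Maximum subarray: [1, 1, 6, 3, -8, 9]
Maximum sum: 12

The maximum subarray is [1, 1, 6, 3, -8, 9] with sum 12. This subarray runs from index 0 to index 5.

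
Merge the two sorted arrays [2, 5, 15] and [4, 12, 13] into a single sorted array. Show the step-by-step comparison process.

Merging process:

Compare 2 vs 4: take 2 from left. Merged: [2]
Compare 5 vs 4: take 4 from right. Merged: [2, 4]
Compare 5 vs 12: take 5 from left. Merged: [2, 4, 5]
Compare 15 vs 12: take 12 from right. Merged: [2, 4, 5, 12]
Compare 15 vs 13: take 13 from right. Merged: [2, 4, 5, 12, 13]
Append remaining from left: [15]. Merged: [2, 4, 5, 12, 13, 15]

Final merged array: [2, 4, 5, 12, 13, 15]
Total comparisons: 5

The merged array is [2, 4, 5, 12, 13, 15], requiring 5 comparisons. The merge step runs in O(n) time where n is the total number of elements.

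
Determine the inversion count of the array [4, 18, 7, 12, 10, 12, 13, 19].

Finding inversions in [4, 18, 7, 12, 10, 12, 13, 19]:

(1, 2): arr[1]=18 > arr[2]=7
(1, 3): arr[1]=18 > arr[3]=12
(1, 4): arr[1]=18 > arr[4]=10
(1, 5): arr[1]=18 > arr[5]=12
(1, 6): arr[1]=18 > arr[6]=13
(3, 4): arr[3]=12 > arr[4]=10

Total inversions: 6

The array has 6 inversion(s): (1,2), (1,3), (1,4), (1,5), (1,6), (3,4). Each pair (i,j) satisfies i < j and arr[i] > arr[j].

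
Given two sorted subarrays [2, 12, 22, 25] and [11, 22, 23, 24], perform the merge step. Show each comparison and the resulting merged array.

Merging process:

Compare 2 vs 11: take 2 from left. Merged: [2]
Compare 12 vs 11: take 11 from right. Merged: [2, 11]
Compare 12 vs 22: take 12 from left. Merged: [2, 11, 12]
Compare 22 vs 22: take 22 from left. Merged: [2, 11, 12, 22]
Compare 25 vs 22: take 22 from right. Merged: [2, 11, 12, 22, 22]
Compare 25 vs 23: take 23 from right. Merged: [2, 11, 12, 22, 22, 23]
Compare 25 vs 24: take 24 from right. Merged: [2, 11, 12, 22, 22, 23, 24]
Append remaining from left: [25]. Merged: [2, 11, 12, 22, 22, 23, 24, 25]

Final merged array: [2, 11, 12, 22, 22, 23, 24, 25]
Total comparisons: 7

The merged array is [2, 11, 12, 22, 22, 23, 24, 25], requiring 7 comparisons. The merge step runs in O(n) time where n is the total number of elements.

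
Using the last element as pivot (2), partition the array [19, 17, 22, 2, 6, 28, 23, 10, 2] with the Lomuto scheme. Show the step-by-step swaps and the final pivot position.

Lomuto partition with pivot = 2:

Initial array: [19, 17, 22, 2, 6, 28, 23, 10, 2]

arr[0]=19 > 2: no swap
arr[1]=17 > 2: no swap
arr[2]=22 > 2: no swap
arr[3]=2 <= 2: swap with position 0, array becomes [2, 17, 22, 19, 6, 28, 23, 10, 2]
arr[4]=6 > 2: no swap
arr[5]=28 > 2: no swap
arr[6]=23 > 2: no swap
arr[7]=10 > 2: no swap

Place pivot at position 1: [2, 2, 22, 19, 6, 28, 23, 10, 17]
Pivot position: 1

After partitioning with pivot 2, the array becomes [2, 2, 22, 19, 6, 28, 23, 10, 17]. The pivot is placed at index 1. All elements to the left of the pivot are <= 2, and all elements to the right are > 2.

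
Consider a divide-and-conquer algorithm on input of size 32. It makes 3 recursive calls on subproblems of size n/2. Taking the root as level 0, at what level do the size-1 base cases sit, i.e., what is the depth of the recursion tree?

For divide and conquer with division factor 2:

Problem sizes at each level:
Level 0: 32
Level 1: 16
Level 2: 8
Level 3: 4
Level 4: 2
Level 5: 1

The root is level 0 and the size-1 base case is level 5 (the tree spans levels 0 through 5, i.e. 6 levels counting the root), so the depth is the number of divisions: log_2(32) = 5

The recursion tree depth is log_2(32) = 5. At each level, the problem size is divided by 2, so it takes 5 divisions to reduce to a base case of size 1. The algorithm makes 3 recursive calls at each level.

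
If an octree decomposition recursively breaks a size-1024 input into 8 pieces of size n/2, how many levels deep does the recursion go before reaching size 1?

For divide and conquer with division factor 2:

Problem sizes at each level:
Level 0: 1024
Level 1: 512
Level 2: 256
Level 3: 128
Level 4: 64
Level 5: 32
Level 6: 16
Level 7: 8
Level 8: 4
Level 9: 2
Level 10: 1

The root is level 0 and the size-1 base case is level 10 (the tree spans levels 0 through 10, i.e. 11 levels counting the root), so the depth is the number of divisions: log_2(1024) = 10

The recursion tree depth is log_2(1024) = 10. At each level, the problem size is divided by 2, so it takes 10 divisions to reduce to a base case of size 1. The algorithm makes 8 recursive calls at each level.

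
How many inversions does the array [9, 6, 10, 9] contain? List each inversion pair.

Finding inversions in [9, 6, 10, 9]:

(0, 1): arr[0]=9 > arr[1]=6
(2, 3): arr[2]=10 > arr[3]=9

Total inversions: 2

The array has 2 inversion(s): (0,1), (2,3). Each pair (i,j) satisfies i < j and arr[i] > arr[j].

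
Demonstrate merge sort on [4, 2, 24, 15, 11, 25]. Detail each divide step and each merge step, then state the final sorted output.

Merge sort trace:

Split: [4, 2, 24, 15, 11, 25] -> [4, 2, 24] and [15, 11, 25]
  Split: [4, 2, 24] -> [4] and [2, 24]
    Split: [2, 24] -> [2] and [24]
    Merge: [2] + [24] -> [2, 24]
  Merge: [4] + [2, 24] -> [2, 4, 24]
  Split: [15, 11, 25] -> [15] and [11, 25]
    Split: [11, 25] -> [11] and [25]
    Merge: [11] + [25] -> [11, 25]
  Merge: [15] + [11, 25] -> [11, 15, 25]
Merge: [2, 4, 24] + [11, 15, 25] -> [2, 4, 11, 15, 24, 25]

Final sorted array: [2, 4, 11, 15, 24, 25]

The merge sort proceeds by recursively splitting the array and merging sorted halves.
After all merges, the sorted array is [2, 4, 11, 15, 24, 25].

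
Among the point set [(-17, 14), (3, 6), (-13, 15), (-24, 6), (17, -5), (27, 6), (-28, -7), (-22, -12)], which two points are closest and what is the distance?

Computing all pairwise distances among 8 points:

d((-17, 14), (3, 6)) = 21.5407
d((-17, 14), (-13, 15)) = 4.1231 <-- minimum
d((-17, 14), (-24, 6)) = 10.6301
d((-17, 14), (17, -5)) = 38.9487
d((-17, 14), (27, 6)) = 44.7214
d((-17, 14), (-28, -7)) = 23.7065
d((-17, 14), (-22, -12)) = 26.4764
d((3, 6), (-13, 15)) = 18.3576
d((3, 6), (-24, 6)) = 27.0
d((3, 6), (17, -5)) = 17.8045
d((3, 6), (27, 6)) = 24.0
d((3, 6), (-28, -7)) = 33.6155
d((3, 6), (-22, -12)) = 30.8058
d((-13, 15), (-24, 6)) = 14.2127
d((-13, 15), (17, -5)) = 36.0555
d((-13, 15), (27, 6)) = 41.0
d((-13, 15), (-28, -7)) = 26.6271
d((-13, 15), (-22, -12)) = 28.4605
d((-24, 6), (17, -5)) = 42.45
d((-24, 6), (27, 6)) = 51.0
d((-24, 6), (-28, -7)) = 13.6015
d((-24, 6), (-22, -12)) = 18.1108
d((17, -5), (27, 6)) = 14.8661
d((17, -5), (-28, -7)) = 45.0444
d((17, -5), (-22, -12)) = 39.6232
d((27, 6), (-28, -7)) = 56.5155
d((27, 6), (-22, -12)) = 52.2015
d((-28, -7), (-22, -12)) = 7.8102

Closest pair: (-17, 14) and (-13, 15) with distance 4.1231

The closest pair is (-17, 14) and (-13, 15) with Euclidean distance 4.1231. For 8 points, brute-force pairwise comparison is shown above. For large n, the divide-and-conquer algorithm (sort by x, recurse on halves, check the dividing strip) achieves O(n log n).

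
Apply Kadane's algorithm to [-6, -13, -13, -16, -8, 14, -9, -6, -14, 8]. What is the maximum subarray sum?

Using Kadane's algorithm on [-6, -13, -13, -16, -8, 14, -9, -6, -14, 8]:

Scanning through the array:
Position 1 (value -13): max_ending_here = -13, max_so_far = -6
Position 2 (value -13): max_ending_here = -13, max_so_far = -6
Position 3 (value -16): max_ending_here = -16, max_so_far = -6
Position 4 (value -8): max_ending_here = -8, max_so_far = -6
Position 5 (value 14): max_ending_here = 14, max_so_far = 14
Position 6 (value -9): max_ending_here = 5, max_so_far = 14
Position 7 (value -6): max_ending_here = -1, max_so_far = 14
Position 8 (value -14): max_ending_here = -14, max_so_far = 14
Position 9 (value 8): max_ending_here = 8, max_so_far = 14

Maximum subarray: [14]
Maximum sum: 14

The maximum subarray is [14] with sum 14. This subarray runs from index 5 to index 5.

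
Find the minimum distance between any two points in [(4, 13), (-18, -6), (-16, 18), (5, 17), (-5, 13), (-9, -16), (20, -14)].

Computing all pairwise distances among 7 points:

d((4, 13), (-18, -6)) = 29.0689
d((4, 13), (-16, 18)) = 20.6155
d((4, 13), (5, 17)) = 4.1231 <-- minimum
d((4, 13), (-5, 13)) = 9.0
d((4, 13), (-9, -16)) = 31.7805
d((4, 13), (20, -14)) = 31.3847
d((-18, -6), (-16, 18)) = 24.0832
d((-18, -6), (5, 17)) = 32.5269
d((-18, -6), (-5, 13)) = 23.0217
d((-18, -6), (-9, -16)) = 13.4536
d((-18, -6), (20, -14)) = 38.833
d((-16, 18), (5, 17)) = 21.0238
d((-16, 18), (-5, 13)) = 12.083
d((-16, 18), (-9, -16)) = 34.7131
d((-16, 18), (20, -14)) = 48.1664
d((5, 17), (-5, 13)) = 10.7703
d((5, 17), (-9, -16)) = 35.8469
d((5, 17), (20, -14)) = 34.4384
d((-5, 13), (-9, -16)) = 29.2746
d((-5, 13), (20, -14)) = 36.7967
d((-9, -16), (20, -14)) = 29.0689

Closest pair: (4, 13) and (5, 17) with distance 4.1231

The closest pair is (4, 13) and (5, 17) with Euclidean distance 4.1231. For 7 points, brute-force pairwise comparison is shown above. For large n, the divide-and-conquer algorithm (sort by x, recurse on halves, check the dividing strip) achieves O(n log n).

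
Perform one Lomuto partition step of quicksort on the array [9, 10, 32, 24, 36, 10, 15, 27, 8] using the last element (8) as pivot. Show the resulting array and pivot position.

Lomuto partition with pivot = 8:

Initial array: [9, 10, 32, 24, 36, 10, 15, 27, 8]

arr[0]=9 > 8: no swap
arr[1]=10 > 8: no swap
arr[2]=32 > 8: no swap
arr[3]=24 > 8: no swap
arr[4]=36 > 8: no swap
arr[5]=10 > 8: no swap
arr[6]=15 > 8: no swap
arr[7]=27 > 8: no swap

Place pivot at position 0: [8, 10, 32, 24, 36, 10, 15, 27, 9]
Pivot position: 0

After partitioning with pivot 8, the array becomes [8, 10, 32, 24, 36, 10, 15, 27, 9]. The pivot is placed at index 0. All elements to the left of the pivot are <= 8, and all elements to the right are > 8.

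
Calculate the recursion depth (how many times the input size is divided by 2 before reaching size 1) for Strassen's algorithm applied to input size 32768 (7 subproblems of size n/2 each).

For divide and conquer with division factor 2:

Problem sizes at each level:
Level 0: 32768
Level 1: 16384
Level 2: 8192
Level 3: 4096
Level 4: 2048
Level 5: 1024
Level 6: 512
Level 7: 256
Level 8: 128
Level 9: 64
Level 10: 32
Level 11: 16
Level 12: 8
Level 13: 4
Level 14: 2
Level 15: 1

The root is level 0 and the size-1 base case is level 15 (the tree spans levels 0 through 15, i.e. 16 levels counting the root), so the depth is the number of divisions: log_2(32768) = 15

The recursion tree depth is log_2(32768) = 15. At each level, the problem size is divided by 2, so it takes 15 divisions to reduce to a base case of size 1. The algorithm makes 7 recursive calls at each level.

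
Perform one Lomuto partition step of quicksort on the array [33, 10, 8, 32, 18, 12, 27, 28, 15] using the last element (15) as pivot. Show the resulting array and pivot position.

Lomuto partition with pivot = 15:

Initial array: [33, 10, 8, 32, 18, 12, 27, 28, 15]

arr[0]=33 > 15: no swap
arr[1]=10 <= 15: swap with position 0, array becomes [10, 33, 8, 32, 18, 12, 27, 28, 15]
arr[2]=8 <= 15: swap with position 1, array becomes [10, 8, 33, 32, 18, 12, 27, 28, 15]
arr[3]=32 > 15: no swap
arr[4]=18 > 15: no swap
arr[5]=12 <= 15: swap with position 2, array becomes [10, 8, 12, 32, 18, 33, 27, 28, 15]
arr[6]=27 > 15: no swap
arr[7]=28 > 15: no swap

Place pivot at position 3: [10, 8, 12, 15, 18, 33, 27, 28, 32]
Pivot position: 3

After partitioning with pivot 15, the array becomes [10, 8, 12, 15, 18, 33, 27, 28, 32]. The pivot is placed at index 3. All elements to the left of the pivot are <= 15, and all elements to the right are > 15.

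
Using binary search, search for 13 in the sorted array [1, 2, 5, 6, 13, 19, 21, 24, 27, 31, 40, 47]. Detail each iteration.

Binary search for 13 in [1, 2, 5, 6, 13, 19, 21, 24, 27, 31, 40, 47]:

lo=0, hi=11, mid=5, arr[mid]=19 -> 19 > 13, search left half
lo=0, hi=4, mid=2, arr[mid]=5 -> 5 < 13, search right half
lo=3, hi=4, mid=3, arr[mid]=6 -> 6 < 13, search right half
lo=4, hi=4, mid=4, arr[mid]=13 -> Found target at index 4!

Binary search finds 13 at index 4 after 4 comparisons. The search repeatedly halves the search space by comparing with the middle element.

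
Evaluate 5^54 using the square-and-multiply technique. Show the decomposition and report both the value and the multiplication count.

Computing 5^54 by squaring (build up from 5^1; each line after the first costs one multiplication):

5^1 = 5
5^2 = (5^1)^2 = 5^2 = 25
5^3 = 5 * 5^2 = 5 * 25 = 125
5^6 = (5^3)^2 = 125^2 = 15625
5^12 = (5^6)^2 = 15625^2 = 244140625
5^13 = 5 * 5^12 = 5 * 244140625 = 1220703125
5^26 = (5^13)^2 = 1220703125^2 = 1490116119384765625
5^27 = 5 * 5^26 = 5 * 1490116119384765625 = 7450580596923828125
5^54 = (5^27)^2 = 7450580596923828125^2 = 55511151231257827021181583404541015625

Result: 55511151231257827021181583404541015625
Multiplications needed: 8 (8 lines after 5^1)

5^54 = 55511151231257827021181583404541015625. Using exponentiation by squaring, this requires 8 multiplications. The key idea: if the exponent is even, square the half-power; if odd, multiply by the base once.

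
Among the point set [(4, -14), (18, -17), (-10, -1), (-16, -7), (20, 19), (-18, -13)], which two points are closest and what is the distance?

Computing all pairwise distances among 6 points:

d((4, -14), (18, -17)) = 14.3178
d((4, -14), (-10, -1)) = 19.105
d((4, -14), (-16, -7)) = 21.1896
d((4, -14), (20, 19)) = 36.6742
d((4, -14), (-18, -13)) = 22.0227
d((18, -17), (-10, -1)) = 32.249
d((18, -17), (-16, -7)) = 35.4401
d((18, -17), (20, 19)) = 36.0555
d((18, -17), (-18, -13)) = 36.2215
d((-10, -1), (-16, -7)) = 8.4853
d((-10, -1), (20, 19)) = 36.0555
d((-10, -1), (-18, -13)) = 14.4222
d((-16, -7), (20, 19)) = 44.4072
d((-16, -7), (-18, -13)) = 6.3246 <-- minimum
d((20, 19), (-18, -13)) = 49.679

Closest pair: (-16, -7) and (-18, -13) with distance 6.3246

The closest pair is (-16, -7) and (-18, -13) with Euclidean distance 6.3246. For 6 points, brute-force pairwise comparison is shown above. For large n, the divide-and-conquer algorithm (sort by x, recurse on halves, check the dividing strip) achieves O(n log n).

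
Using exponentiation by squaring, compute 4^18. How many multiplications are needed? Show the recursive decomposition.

Computing 4^18 by squaring (build up from 4^1; each line after the first costs one multiplication):

4^1 = 4
4^2 = (4^1)^2 = 4^2 = 16
4^4 = (4^2)^2 = 16^2 = 256
4^8 = (4^4)^2 = 256^2 = 65536
4^9 = 4 * 4^8 = 4 * 65536 = 262144
4^18 = (4^9)^2 = 262144^2 = 68719476736

Result: 68719476736
Multiplications needed: 5 (5 lines after 4^1)

4^18 = 68719476736. Using exponentiation by squaring, this requires 5 multiplications. The key idea: if the exponent is even, square the half-power; if odd, multiply by the base once.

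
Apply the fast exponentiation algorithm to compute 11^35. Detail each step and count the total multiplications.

Computing 11^35 by squaring (build up from 11^1; each line after the first costs one multiplication):

11^1 = 11
11^2 = (11^1)^2 = 11^2 = 121
11^4 = (11^2)^2 = 121^2 = 14641
11^8 = (11^4)^2 = 14641^2 = 214358881
11^16 = (11^8)^2 = 214358881^2 = 45949729863572161
11^17 = 11 * 11^16 = 11 * 45949729863572161 = 505447028499293771
11^34 = (11^17)^2 = 505447028499293771^2 = 255476698618765889551019445759400441
11^35 = 11 * 11^34 = 11 * 255476698618765889551019445759400441 = 2810243684806424785061213903353404851

Result: 2810243684806424785061213903353404851
Multiplications needed: 7 (7 lines after 11^1)

11^35 = 2810243684806424785061213903353404851. Using exponentiation by squaring, this requires 7 multiplications. The key idea: if the exponent is even, square the half-power; if odd, multiply by the base once.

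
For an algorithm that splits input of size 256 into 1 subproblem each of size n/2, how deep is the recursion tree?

For divide and conquer with division factor 2:

Problem sizes at each level:
Level 0: 256
Level 1: 128
Level 2: 64
Level 3: 32
Level 4: 16
Level 5: 8
Level 6: 4
Level 7: 2
Level 8: 1

The root is level 0 and the size-1 base case is level 8 (the tree spans levels 0 through 8, i.e. 9 levels counting the root), so the depth is the number of divisions: log_2(256) = 8

The recursion tree depth is log_2(256) = 8. At each level, the problem size is divided by 2, so it takes 8 divisions to reduce to a base case of size 1. The algorithm makes 1 recursive call at each level.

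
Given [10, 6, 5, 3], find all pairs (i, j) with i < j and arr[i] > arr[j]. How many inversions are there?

Finding inversions in [10, 6, 5, 3]:

(0, 1): arr[0]=10 > arr[1]=6
(0, 2): arr[0]=10 > arr[2]=5
(0, 3): arr[0]=10 > arr[3]=3
(1, 2): arr[1]=6 > arr[2]=5
(1, 3): arr[1]=6 > arr[3]=3
(2, 3): arr[2]=5 > arr[3]=3

Total inversions: 6

The array has 6 inversion(s): (0,1), (0,2), (0,3), (1,2), (1,3), (2,3). Each pair (i,j) satisfies i < j and arr[i] > arr[j].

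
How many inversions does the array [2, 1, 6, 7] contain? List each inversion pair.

Finding inversions in [2, 1, 6, 7]:

(0, 1): arr[0]=2 > arr[1]=1

Total inversions: 1

The array has 1 inversion(s): (0,1). Each pair (i,j) satisfies i < j and arr[i] > arr[j].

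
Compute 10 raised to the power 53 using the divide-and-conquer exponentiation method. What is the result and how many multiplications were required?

Computing 10^53 by squaring (build up from 10^1; each line after the first costs one multiplication):

10^1 = 10
10^2 = (10^1)^2 = 10^2 = 100
10^3 = 10 * 10^2 = 10 * 100 = 1000
10^6 = (10^3)^2 = 1000^2 = 1000000
10^12 = (10^6)^2 = 1000000^2 = 1000000000000
10^13 = 10 * 10^12 = 10 * 1000000000000 = 10000000000000
10^26 = (10^13)^2 = 10000000000000^2 = 100000000000000000000000000
10^52 = (10^26)^2 = 100000000000000000000000000^2 = 10000000000000000000000000000000000000000000000000000
10^53 = 10 * 10^52 = 10 * 10000000000000000000000000000000000000000000000000000 = 100000000000000000000000000000000000000000000000000000

Result: 100000000000000000000000000000000000000000000000000000
Multiplications needed: 8 (8 lines after 10^1)

10^53 = 100000000000000000000000000000000000000000000000000000. Using exponentiation by squaring, this requires 8 multiplications. The key idea: if the exponent is even, square the half-power; if odd, multiply by the base once.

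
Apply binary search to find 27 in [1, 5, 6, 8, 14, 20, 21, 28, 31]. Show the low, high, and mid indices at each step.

Binary search for 27 in [1, 5, 6, 8, 14, 20, 21, 28, 31]:

lo=0, hi=8, mid=4, arr[mid]=14 -> 14 < 27, search right half
lo=5, hi=8, mid=6, arr[mid]=21 -> 21 < 27, search right half
lo=7, hi=8, mid=7, arr[mid]=28 -> 28 > 27, search left half
lo=7 > hi=6, target 27 not found

Binary search determines that 27 is not in the array after 3 comparisons. The search space was exhausted without finding the target.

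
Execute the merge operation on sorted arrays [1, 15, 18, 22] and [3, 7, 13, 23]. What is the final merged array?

Merging process:

Compare 1 vs 3: take 1 from left. Merged: [1]
Compare 15 vs 3: take 3 from right. Merged: [1, 3]
Compare 15 vs 7: take 7 from right. Merged: [1, 3, 7]
Compare 15 vs 13: take 13 from right. Merged: [1, 3, 7, 13]
Compare 15 vs 23: take 15 from left. Merged: [1, 3, 7, 13, 15]
Compare 18 vs 23: take 18 from left. Merged: [1, 3, 7, 13, 15, 18]
Compare 22 vs 23: take 22 from left. Merged: [1, 3, 7, 13, 15, 18, 22]
Append remaining from right: [23]. Merged: [1, 3, 7, 13, 15, 18, 22, 23]

Final merged array: [1, 3, 7, 13, 15, 18, 22, 23]
Total comparisons: 7

The merged array is [1, 3, 7, 13, 15, 18, 22, 23], requiring 7 comparisons. The merge step runs in O(n) time where n is the total number of elements.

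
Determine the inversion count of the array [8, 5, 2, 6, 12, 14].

Finding inversions in [8, 5, 2, 6, 12, 14]:

(0, 1): arr[0]=8 > arr[1]=5
(0, 2): arr[0]=8 > arr[2]=2
(0, 3): arr[0]=8 > arr[3]=6
(1, 2): arr[1]=5 > arr[2]=2

Total inversions: 4

The array has 4 inversion(s): (0,1), (0,2), (0,3), (1,2). Each pair (i,j) satisfies i < j and arr[i] > arr[j].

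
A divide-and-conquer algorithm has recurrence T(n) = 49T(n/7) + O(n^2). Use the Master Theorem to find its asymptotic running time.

Master Theorem for T(n) = 49T(n/7) + O(n^2):

a = 49, b = 7, c = 2
log_b(a) = log_7(49) = 2.0000

Case 2: c = 2 = log_7(49) = 2.0000
T(n) = O(n^2 log n) = O(n^2 log n)

For T(n) = 49T(n/7) + O(n^2): log_7(49) = 2.0000. This is Case 2 of the Master Theorem (c = log_b(a), equal work at all levels), giving O(n^2 log n).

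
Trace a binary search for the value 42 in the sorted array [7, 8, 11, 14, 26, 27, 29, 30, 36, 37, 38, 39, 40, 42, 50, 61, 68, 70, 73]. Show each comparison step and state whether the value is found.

Binary search for 42 in [7, 8, 11, 14, 26, 27, 29, 30, 36, 37, 38, 39, 40, 42, 50, 61, 68, 70, 73]:

lo=0, hi=18, mid=9, arr[mid]=37 -> 37 < 42, search right half
lo=10, hi=18, mid=14, arr[mid]=50 -> 50 > 42, search left half
lo=10, hi=13, mid=11, arr[mid]=39 -> 39 < 42, search right half
lo=12, hi=13, mid=12, arr[mid]=40 -> 40 < 42, search right half
lo=13, hi=13, mid=13, arr[mid]=42 -> Found target at index 13!

Binary search finds 42 at index 13 after 5 comparisons. The search repeatedly halves the search space by comparing with the middle element.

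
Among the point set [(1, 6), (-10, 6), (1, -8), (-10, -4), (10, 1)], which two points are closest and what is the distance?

Computing all pairwise distances among 5 points:

d((1, 6), (-10, 6)) = 11.0
d((1, 6), (1, -8)) = 14.0
d((1, 6), (-10, -4)) = 14.8661
d((1, 6), (10, 1)) = 10.2956
d((-10, 6), (1, -8)) = 17.8045
d((-10, 6), (-10, -4)) = 10.0 <-- minimum
d((-10, 6), (10, 1)) = 20.6155
d((1, -8), (-10, -4)) = 11.7047
d((1, -8), (10, 1)) = 12.7279
d((-10, -4), (10, 1)) = 20.6155

Closest pair: (-10, 6) and (-10, -4) with distance 10.0

The closest pair is (-10, 6) and (-10, -4) with Euclidean distance 10.0. For 5 points, brute-force pairwise comparison is shown above. For large n, the divide-and-conquer algorithm (sort by x, recurse on halves, check the dividing strip) achieves O(n log n).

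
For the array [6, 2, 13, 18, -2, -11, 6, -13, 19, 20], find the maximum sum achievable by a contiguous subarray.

Using Kadane's algorithm on [6, 2, 13, 18, -2, -11, 6, -13, 19, 20]:

Scanning through the array:
Position 1 (value 2): max_ending_here = 8, max_so_far = 8
Position 2 (value 13): max_ending_here = 21, max_so_far = 21
Position 3 (value 18): max_ending_here = 39, max_so_far = 39
Position 4 (value -2): max_ending_here = 37, max_so_far = 39
Position 5 (value -11): max_ending_here = 26, max_so_far = 39
Position 6 (value 6): max_ending_here = 32, max_so_far = 39
Position 7 (value -13): max_ending_here = 19, max_so_far = 39
Position 8 (value 19): max_ending_here = 38, max_so_far = 39
Position 9 (value 20): max_ending_here = 58, max_so_far = 58

Maximum subarray: [6, 2, 13, 18, -2, -11, 6, -13, 19, 20]
Maximum sum: 58

The maximum subarray is [6, 2, 13, 18, -2, -11, 6, -13, 19, 20] with sum 58. This subarray runs from index 0 to index 9.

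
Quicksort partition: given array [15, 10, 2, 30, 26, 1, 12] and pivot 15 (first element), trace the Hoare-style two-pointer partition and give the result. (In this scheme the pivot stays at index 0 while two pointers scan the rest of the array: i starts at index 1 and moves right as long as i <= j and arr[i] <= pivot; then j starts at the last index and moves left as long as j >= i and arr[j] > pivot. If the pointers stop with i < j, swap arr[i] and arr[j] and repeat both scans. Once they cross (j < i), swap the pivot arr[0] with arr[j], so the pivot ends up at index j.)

Hoare-style two-pointer partition with pivot = 15:

Initial array: [15, 10, 2, 30, 26, 1, 12]

Pointers start at i = 1, j = 6.
i stops at index 3 (arr[3]=30 > 15), j stops at index 6 (arr[6]=12 <= 15): swap arr[3] and arr[6], array becomes [15, 10, 2, 12, 26, 1, 30]
i stops at index 4 (arr[4]=26 > 15), j stops at index 5 (arr[5]=1 <= 15): swap arr[4] and arr[5], array becomes [15, 10, 2, 12, 1, 26, 30]
i ends at 5, j ends at 4: the pointers have crossed (j < i), so scanning stops.

Swap pivot arr[0] with arr[4] to place pivot at position 4: [1, 10, 2, 12, 15, 26, 30]
Pivot position: 4

After partitioning with pivot 15, the array becomes [1, 10, 2, 12, 15, 26, 30]. The pivot is placed at index 4. All elements to the left of the pivot are <= 15, and all elements to the right are > 15.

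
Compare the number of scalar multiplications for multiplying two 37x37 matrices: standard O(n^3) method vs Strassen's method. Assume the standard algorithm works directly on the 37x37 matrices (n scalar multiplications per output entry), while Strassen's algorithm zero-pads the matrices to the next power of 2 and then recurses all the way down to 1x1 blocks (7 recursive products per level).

Matrix multiplication for 37x37 matrices:

Strassen's algorithm requires power-of-2 dimensions. Pad 37x37 to 64x64 (next power of 2).

Standard algorithm: 37^3 = 50653 multiplications
Strassen's algorithm: 7^(log2(64)) = 7^6 = 117649 multiplications
Difference: 50653 - 117649 = -66996 (Strassen uses MORE here due to padding overhead — for small or just-over-power-of-2 n, padding can outweigh the per-level savings)

Standard: 50653 multiplications (37^3). Strassen: 117649 multiplications (7^6, after padding to 64x64). Strassen reduces 8 recursive multiplications to 7 at each level.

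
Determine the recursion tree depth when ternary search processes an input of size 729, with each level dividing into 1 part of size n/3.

For divide and conquer with division factor 3:

Problem sizes at each level:
Level 0: 729
Level 1: 243
Level 2: 81
Level 3: 27
Level 4: 9
Level 5: 3
Level 6: 1

The root is level 0 and the size-1 base case is level 6 (the tree spans levels 0 through 6, i.e. 7 levels counting the root), so the depth is the number of divisions: log_3(729) = 6

The recursion tree depth is log_3(729) = 6. At each level, the problem size is divided by 3, so it takes 6 divisions to reduce to a base case of size 1. The algorithm makes 1 recursive call at each level.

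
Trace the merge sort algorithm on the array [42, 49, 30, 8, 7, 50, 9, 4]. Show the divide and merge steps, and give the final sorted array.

Merge sort trace:

Split: [42, 49, 30, 8, 7, 50, 9, 4] -> [42, 49, 30, 8] and [7, 50, 9, 4]
  Split: [42, 49, 30, 8] -> [42, 49] and [30, 8]
    Split: [42, 49] -> [42] and [49]
    Merge: [42] + [49] -> [42, 49]
    Split: [30, 8] -> [30] and [8]
    Merge: [30] + [8] -> [8, 30]
  Merge: [42, 49] + [8, 30] -> [8, 30, 42, 49]
  Split: [7, 50, 9, 4] -> [7, 50] and [9, 4]
    Split: [7, 50] -> [7] and [50]
    Merge: [7] + [50] -> [7, 50]
    Split: [9, 4] -> [9] and [4]
    Merge: [9] + [4] -> [4, 9]
  Merge: [7, 50] + [4, 9] -> [4, 7, 9, 50]
Merge: [8, 30, 42, 49] + [4, 7, 9, 50] -> [4, 7, 8, 9, 30, 42, 49, 50]

Final sorted array: [4, 7, 8, 9, 30, 42, 49, 50]

The merge sort proceeds by recursively splitting the array and merging sorted halves.
After all merges, the sorted array is [4, 7, 8, 9, 30, 42, 49, 50].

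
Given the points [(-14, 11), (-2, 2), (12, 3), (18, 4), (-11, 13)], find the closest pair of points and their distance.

Computing all pairwise distances among 5 points:

d((-14, 11), (-2, 2)) = 15.0
d((-14, 11), (12, 3)) = 27.2029
d((-14, 11), (18, 4)) = 32.7567
d((-14, 11), (-11, 13)) = 3.6056 <-- minimum
d((-2, 2), (12, 3)) = 14.0357
d((-2, 2), (18, 4)) = 20.0998
d((-2, 2), (-11, 13)) = 14.2127
d((12, 3), (18, 4)) = 6.0828
d((12, 3), (-11, 13)) = 25.0799
d((18, 4), (-11, 13)) = 30.3645

Closest pair: (-14, 11) and (-11, 13) with distance 3.6056

The closest pair is (-14, 11) and (-11, 13) with Euclidean distance 3.6056. For 5 points, brute-force pairwise comparison is shown above. For large n, the divide-and-conquer algorithm (sort by x, recurse on halves, check the dividing strip) achieves O(n log n).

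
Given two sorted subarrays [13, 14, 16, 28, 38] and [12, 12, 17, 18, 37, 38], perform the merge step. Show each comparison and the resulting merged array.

Merging process:

Compare 13 vs 12: take 12 from right. Merged: [12]
Compare 13 vs 12: take 12 from right. Merged: [12, 12]
Compare 13 vs 17: take 13 from left. Merged: [12, 12, 13]
Compare 14 vs 17: take 14 from left. Merged: [12, 12, 13, 14]
Compare 16 vs 17: take 16 from left. Merged: [12, 12, 13, 14, 16]
Compare 28 vs 17: take 17 from right. Merged: [12, 12, 13, 14, 16, 17]
Compare 28 vs 18: take 18 from right. Merged: [12, 12, 13, 14, 16, 17, 18]
Compare 28 vs 37: take 28 from left. Merged: [12, 12, 13, 14, 16, 17, 18, 28]
Compare 38 vs 37: take 37 from right. Merged: [12, 12, 13, 14, 16, 17, 18, 28, 37]
Compare 38 vs 38: take 38 from left. Merged: [12, 12, 13, 14, 16, 17, 18, 28, 37, 38]
Append remaining from right: [38]. Merged: [12, 12, 13, 14, 16, 17, 18, 28, 37, 38, 38]

Final merged array: [12, 12, 13, 14, 16, 17, 18, 28, 37, 38, 38]
Total comparisons: 10

The merged array is [12, 12, 13, 14, 16, 17, 18, 28, 37, 38, 38], requiring 10 comparisons. The merge step runs in O(n) time where n is the total number of elements.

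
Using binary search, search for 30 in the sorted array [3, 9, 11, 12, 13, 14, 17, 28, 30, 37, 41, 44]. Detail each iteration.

Binary search for 30 in [3, 9, 11, 12, 13, 14, 17, 28, 30, 37, 41, 44]:

lo=0, hi=11, mid=5, arr[mid]=14 -> 14 < 30, search right half
lo=6, hi=11, mid=8, arr[mid]=30 -> Found target at index 8!

Binary search finds 30 at index 8 after 2 comparisons. The search repeatedly halves the search space by comparing with the middle element.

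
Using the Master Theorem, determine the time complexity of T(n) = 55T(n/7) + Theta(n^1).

Master Theorem for T(n) = 55T(n/7) + O(n^1):

a = 55, b = 7, c = 1
log_b(a) = log_7(55) = 2.0594

Case 1: c = 1 < log_7(55) = 2.0594
T(n) = O(n^(log_7 55))

For T(n) = 55T(n/7) + O(n^1): log_7(55) = 2.0594. This is Case 1 of the Master Theorem (c < log_b(a), work dominated by leaves), giving O(n^(log_7 55)).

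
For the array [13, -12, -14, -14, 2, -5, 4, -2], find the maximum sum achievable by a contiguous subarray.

Using Kadane's algorithm on [13, -12, -14, -14, 2, -5, 4, -2]:

Scanning through the array:
Position 1 (value -12): max_ending_here = 1, max_so_far = 13
Position 2 (value -14): max_ending_here = -13, max_so_far = 13
Position 3 (value -14): max_ending_here = -14, max_so_far = 13
Position 4 (value 2): max_ending_here = 2, max_so_far = 13
Position 5 (value -5): max_ending_here = -3, max_so_far = 13
Position 6 (value 4): max_ending_here = 4, max_so_far = 13
Position 7 (value -2): max_ending_here = 2, max_so_far = 13

Maximum subarray: [13]
Maximum sum: 13

The maximum subarray is [13] with sum 13. This subarray runs from index 0 to index 0.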